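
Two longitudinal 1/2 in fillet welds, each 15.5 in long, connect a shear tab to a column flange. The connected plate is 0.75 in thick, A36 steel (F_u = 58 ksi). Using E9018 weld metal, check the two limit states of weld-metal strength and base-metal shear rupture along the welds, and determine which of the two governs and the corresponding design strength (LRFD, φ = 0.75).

φR_n ≈ 444 kips (weld metal governs)

E90XX → F_EXX = 90 ksi.
t_e = 0.707 × 0.5 = 0.3535 in; L = 31 in.
Weld metal: φR_n = 0.75 × 0.6 × 90 × 0.3535 × 31 = 443.8 kips.
Base metal (shear rupture): φR_n = 0.75 × 0.6 × 58 × 0.75 × 31 = 606.8 kips.
Governing: weld metal.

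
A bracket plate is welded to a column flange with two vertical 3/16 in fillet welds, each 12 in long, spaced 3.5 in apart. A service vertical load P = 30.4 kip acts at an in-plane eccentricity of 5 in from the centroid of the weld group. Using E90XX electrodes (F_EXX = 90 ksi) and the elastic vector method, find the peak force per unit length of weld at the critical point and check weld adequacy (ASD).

f_max ≈ 3.22 kip/in; adequate

Total weld length L_w = 24 in. Treat welds as unit-width lines.
Polar moment about centroid: J = 2[d³/12 + d(b/2)²] = 2[12³/12 + 12×1.75²] = 361.5 in³.
Direct shear f_v = P/L_w = 30.4 / 24 = 1.267 kip/in (vertical).
Torsion M = P·e = 30.4 × 5 = 152 kip·in.
Critical point at (x, y) = (1.75, 6) from centroid. f_tx = M·y/J = 2.523 kip/in; f_ty = M·x/J = 0.7358 kip/in.
Resultant f_max = √[f_tx² + (f_v + f_ty)²] = √[2.523² + (1.267 + 0.7358)²] = 3.221 kip/in.
Capacity per unit length: r_n/Ω = (1/2.0) × 0.6 × 90 × (0.707 × 0.1875) = 3.579 kip/in.
3.221 ≤ 3.579 → adequate.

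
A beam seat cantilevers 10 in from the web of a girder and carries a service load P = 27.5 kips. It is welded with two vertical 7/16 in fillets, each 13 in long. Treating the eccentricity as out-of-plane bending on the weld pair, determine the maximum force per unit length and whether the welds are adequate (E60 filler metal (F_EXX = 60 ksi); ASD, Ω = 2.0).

L_w = 2 × 13 = 26 in; section modulus (unit throat) S = 2 × L²/6 = 56.33 in².
Direct shear f_v = P/L_w = 27.5/26 = 1.058 kip/in.
Moment M = P × e = 27.5 × 10 = 275 kip·in; bending f_b = M/S = 4.882 kip/in.
f_max = √(f_v² + f_b²) = √(1.058² + 4.882²) = 4.995 kip/in.
r_n/Ω = (1/2.0) × 0.6 × 60 × (0.707 × 0.4375) = 5.568 kip/in → adequate.

f_max ≈ 4.99 kip/in; adequate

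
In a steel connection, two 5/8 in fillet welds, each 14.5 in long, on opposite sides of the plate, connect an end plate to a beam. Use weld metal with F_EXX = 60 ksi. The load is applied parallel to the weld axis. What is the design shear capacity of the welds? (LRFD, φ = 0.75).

Effective throat t_e = 0.707 × 0.625 = 0.4419 in.
Total length L = 29 in; A_we = 0.4419 × 29 = 12.81 in².
F_nw = 0.6 F_EXX = 0.6 × 60 = 36 ksi.
φR_n = 0.75 × 36 × 12.81 = 346 kip.

φR_n ≈ 346 kip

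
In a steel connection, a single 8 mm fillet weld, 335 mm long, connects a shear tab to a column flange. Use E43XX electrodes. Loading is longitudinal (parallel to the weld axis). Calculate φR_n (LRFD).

E43XX → F_EXX = 430 MPa.
Effective throat t_e = 0.707 × 8 = 5.656 mm.
Total length L = 335 mm; A_we = 5.656 × 335 = 1895 mm².
F_nw = 0.6 F_EXX = 0.6 × 430 = 258 MPa.
φR_n = 0.75 × 258 × 1895 × 10⁻³ = 366.6 kN.

φR_n ≈ 367 kN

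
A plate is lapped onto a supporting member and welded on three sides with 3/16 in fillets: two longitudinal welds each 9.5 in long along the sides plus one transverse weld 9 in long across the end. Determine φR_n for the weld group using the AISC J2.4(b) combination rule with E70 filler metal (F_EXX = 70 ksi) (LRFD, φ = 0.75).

φR_n ≈ 124 kips

t_e = 0.707 × 0.1875 = 0.1326 in.
R_nwl = 0.6 × 70 × 0.1326 × 19 = 105.8 kips (longitudinal, 2 welds).
R_nwt = 0.6 × 70 × 0.1326 × 9 = 50.11 kips (transverse, base value).
(i) R_nwl + R_nwt = 155.9 kips; (ii) 0.85 R_nwl + 1.5 R_nwt = 165.1 kips.
R_n = max = 165.1 kips [governs: (ii)]; φR_n = 123.8 kips.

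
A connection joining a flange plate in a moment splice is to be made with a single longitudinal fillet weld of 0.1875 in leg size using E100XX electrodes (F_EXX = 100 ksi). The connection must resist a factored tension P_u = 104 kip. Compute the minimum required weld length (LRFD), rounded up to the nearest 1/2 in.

L = 17.5 in

Throat t_e = 0.707 × 0.1875 = 0.1326 in.
φr_n = 0.75 × 0.6 × 100 × 0.1326 = 5.965 kip/in.
L_req = P_u / φr_n = 104 / 5.965 = 17.43 in total.
Round up → use L = 17.5 in.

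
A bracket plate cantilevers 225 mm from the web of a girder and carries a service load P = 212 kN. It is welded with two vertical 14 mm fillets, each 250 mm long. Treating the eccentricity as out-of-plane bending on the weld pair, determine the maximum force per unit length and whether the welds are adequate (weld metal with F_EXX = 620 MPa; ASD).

f_max ≈ 2330 N/mm; NOT adequate

L_w = 2 × 250 = 500 mm; section modulus (unit throat) S = 2 × L²/6 = 20830 mm².
Direct shear f_v = P/L_w = 212×10³/500 = 424 N/mm.
Moment M = P × e = 212×10³ × 225 = 47700000 N·mm; bending f_b = M/S = 2290 N/mm.
f_max = √(f_v² + f_b²) = √(424² + 2290²) = 2329 N/mm.
r_n/Ω = (1/2.0) × 0.6 × 620 × (0.707 × 14) = 1841 N/mm → NOT adequate.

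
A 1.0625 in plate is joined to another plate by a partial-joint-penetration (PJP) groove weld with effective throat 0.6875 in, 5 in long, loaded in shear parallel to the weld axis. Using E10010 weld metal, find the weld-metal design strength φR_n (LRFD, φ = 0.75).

φR_n ≈ 155 kip

E100XX → F_EXX = 100 ksi.
Effective throat (given) t_e = 0.6875 in.
A_we = 0.6875 × 5 = 3.438 in².
F_nw = 0.6 F_EXX = 60 ksi.
φR_n = 0.75 × 60 × 3.438 = 154.7 kip.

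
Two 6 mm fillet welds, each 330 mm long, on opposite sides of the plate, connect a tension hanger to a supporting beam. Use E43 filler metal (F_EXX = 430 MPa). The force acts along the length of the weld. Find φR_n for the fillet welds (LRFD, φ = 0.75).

φR_n ≈ 542 kN

Effective throat t_e = 0.707 × 6 = 4.242 mm.
Total length L = 660 mm; A_we = 4.242 × 660 = 2800 mm².
F_nw = 0.6 F_EXX = 0.6 × 430 = 258 MPa.
φR_n = 0.75 × 258 × 2800 × 10⁻³ = 541.7 kN.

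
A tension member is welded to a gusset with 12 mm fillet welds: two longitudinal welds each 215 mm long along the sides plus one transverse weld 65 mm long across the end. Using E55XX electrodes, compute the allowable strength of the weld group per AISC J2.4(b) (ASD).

R_n/Ω ≈ 693 kN

E55XX → F_EXX = 550 MPa.
t_e = 0.707 × 12 = 8.484 mm.
R_nwl = 0.6 × 550 × 8.484 × 430 × 10⁻³ = 1204 kN (longitudinal, 2 welds).
R_nwt = 0.6 × 550 × 8.484 × 65 × 10⁻³ = 182 kN (transverse, base value).
(i) R_nwl + R_nwt = 1386 kN; (ii) 0.85 R_nwl + 1.5 R_nwt = 1296 kN.
R_n = max = 1386 kN [governs: (i)]; R_n/Ω = 692.9 kN.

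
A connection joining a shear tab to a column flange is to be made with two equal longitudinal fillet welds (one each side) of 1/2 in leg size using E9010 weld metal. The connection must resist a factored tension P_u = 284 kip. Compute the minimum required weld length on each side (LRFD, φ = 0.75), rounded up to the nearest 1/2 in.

E90XX → F_EXX = 90 ksi.
Throat t_e = 0.707 × 0.5 = 0.3535 in.
φr_n = 0.75 × 0.6 × 90 × 0.3535 = 14.32 kip/in.
L_req = P_u / φr_n = 284 / 14.32 = 19.84 in total.
Per side: 19.84 / 2 = 9.918 in.
Round up → use L = 10 in on each side.

L = 10 in on each side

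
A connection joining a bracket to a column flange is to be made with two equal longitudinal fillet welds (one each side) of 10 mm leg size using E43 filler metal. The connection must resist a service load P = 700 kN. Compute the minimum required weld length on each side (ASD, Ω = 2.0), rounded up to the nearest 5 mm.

L = 385 mm on each side

E43XX → F_EXX = 430 MPa.
Throat t_e = 0.707 × 10 = 7.07 mm.
r_n/Ω = (0.6 × 430 × 7.07) / 2.0 = 912 N/mm = 0.912 kN/mm.
L_req = P / (r_n/Ω) = 700 / 0.912 = 767.5 mm total.
Per side: 767.5 / 2 = 383.8 mm.
Round up → use L = 385 mm on each side.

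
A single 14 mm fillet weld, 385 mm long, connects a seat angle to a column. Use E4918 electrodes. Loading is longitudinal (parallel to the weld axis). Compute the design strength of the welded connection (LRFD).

E49XX → F_EXX = 490 MPa.
Effective throat t_e = 0.707 × 14 = 9.898 mm.
Total length L = 385 mm; A_we = 9.898 × 385 = 3811 mm².
F_nw = 0.6 F_EXX = 0.6 × 490 = 294 MPa.
φR_n = 0.75 × 294 × 3811 × 10⁻³ = 840.3 kN.

φR_n ≈ 840 kN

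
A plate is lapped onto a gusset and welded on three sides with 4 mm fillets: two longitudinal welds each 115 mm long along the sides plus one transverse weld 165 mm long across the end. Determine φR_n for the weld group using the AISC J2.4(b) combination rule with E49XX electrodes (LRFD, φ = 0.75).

E49XX → F_EXX = 490 MPa.
t_e = 0.707 × 4 = 2.828 mm.
R_nwl = 0.6 × 490 × 2.828 × 230 × 10⁻³ = 191.2 kN (longitudinal, 2 welds).
R_nwt = 0.6 × 490 × 2.828 × 165 × 10⁻³ = 137.2 kN (transverse, base value).
(i) R_nwl + R_nwt = 328.4 kN; (ii) 0.85 R_nwl + 1.5 R_nwt = 368.3 kN.
R_n = max = 368.3 kN [governs: (ii)]; φR_n = 276.2 kN.

φR_n ≈ 276 kN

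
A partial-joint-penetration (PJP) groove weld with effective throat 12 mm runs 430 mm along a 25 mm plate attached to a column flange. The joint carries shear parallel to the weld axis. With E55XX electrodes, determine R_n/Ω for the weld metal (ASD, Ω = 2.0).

R_n/Ω ≈ 851 kN

E55XX → F_EXX = 550 MPa.
Effective throat (given) t_e = 12 mm.
A_we = 12 × 430 = 5160 mm².
F_nw = 0.6 F_EXX = 330 MPa.
R_n/Ω = (330 × 5160) / 2.0 × 10⁻³ = 851.4 kN.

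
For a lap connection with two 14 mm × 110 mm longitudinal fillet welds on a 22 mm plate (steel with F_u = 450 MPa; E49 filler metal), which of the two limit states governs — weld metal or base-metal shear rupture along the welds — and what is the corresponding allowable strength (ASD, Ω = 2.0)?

R_n/Ω ≈ 320 kN (weld metal governs)

E49XX → F_EXX = 490 MPa.
t_e = 0.707 × 14 = 9.898 mm; L = 220 mm.
Weld metal: R_n/Ω = (1/2.0) × 0.6 × 490 × 9.898 × 220 × 10⁻³ = 320.1 kN.
Base metal (shear rupture): R_n/Ω = (1/2.0) × 0.6 × 450 × 22 × 220 × 10⁻³ = 653.4 kN.
Governing: weld metal.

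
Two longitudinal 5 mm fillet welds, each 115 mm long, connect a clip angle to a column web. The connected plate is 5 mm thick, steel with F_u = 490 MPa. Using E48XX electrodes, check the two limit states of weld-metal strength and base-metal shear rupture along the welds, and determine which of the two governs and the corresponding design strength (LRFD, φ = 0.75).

φR_n ≈ 176 kN (weld metal governs)

E48XX → F_EXX = 480 MPa.
t_e = 0.707 × 5 = 3.535 mm; L = 230 mm.
Weld metal: φR_n = 0.75 × 0.6 × 480 × 3.535 × 230 × 10⁻³ = 175.6 kN.
Base metal (shear rupture): φR_n = 0.75 × 0.6 × 490 × 5 × 230 × 10⁻³ = 253.6 kN.
Governing: weld metal.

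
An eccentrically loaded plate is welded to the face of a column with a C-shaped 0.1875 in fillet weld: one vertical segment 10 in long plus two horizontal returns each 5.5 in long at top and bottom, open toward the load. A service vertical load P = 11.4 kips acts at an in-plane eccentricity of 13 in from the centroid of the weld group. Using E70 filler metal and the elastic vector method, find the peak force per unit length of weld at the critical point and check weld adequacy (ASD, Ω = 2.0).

f_max ≈ 2.62 kip/in; adequate

E70XX → F_EXX = 70 ksi.
Total weld length L_w = 21 in. Treat welds as unit-width lines.
Centroid: x̄ = 2×5.5×2.75 / 21 = 1.44 in from the vertical weld.
Polar moment about centroid: J = I_x + I_y = [10³/12 + 2×5.5×5²] + [10×1.44² + 2(5.5³/12 + 5.5×1.31²)] = 425.7 in³.
Direct shear f_v = P/L_w = 11.4 / 21 = 0.5429 kip/in (vertical).
Torsion M = P·e = 11.4 × 13 = 148.2 kip·in.
Critical point at (x, y) = (4.06, 5) from centroid. f_tx = M·y/J = 1.741 kip/in; f_ty = M·x/J = 1.413 kip/in.
Resultant f_max = √[f_tx² + (f_v + f_ty)²] = √[1.741² + (0.5429 + 1.413)²] = 2.619 kip/in.
Capacity per unit length: r_n/Ω = (1/2.0) × 0.6 × 70 × (0.707 × 0.1875) = 2.784 kip/in.
2.619 ≤ 2.784 → adequate.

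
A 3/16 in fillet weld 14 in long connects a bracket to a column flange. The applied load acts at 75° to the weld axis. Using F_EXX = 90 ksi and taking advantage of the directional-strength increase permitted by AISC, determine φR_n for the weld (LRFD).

φR_n ≈ 111 kip

t_e = 0.707 × 0.1875 = 0.1326 in; A_we = 0.1326 × 14 = 1.856 in².
Directional factor: 1.0 + 0.5 sin^1.5(75°) = 1.475.
F_nw = 0.6 × 90 × 1.475 = 79.63 ksi.
φR_n = 0.75 × 79.63 × 1.856 = 110.8 kip.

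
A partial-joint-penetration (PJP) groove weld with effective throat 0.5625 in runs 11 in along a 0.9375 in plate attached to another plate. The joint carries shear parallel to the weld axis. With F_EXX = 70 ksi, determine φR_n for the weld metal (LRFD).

Effective throat (given) t_e = 0.5625 in.
A_we = 0.5625 × 11 = 6.188 in².
F_nw = 0.6 F_EXX = 42 ksi.
φR_n = 0.75 × 42 × 6.188 = 194.9 kips.

φR_n ≈ 195 kips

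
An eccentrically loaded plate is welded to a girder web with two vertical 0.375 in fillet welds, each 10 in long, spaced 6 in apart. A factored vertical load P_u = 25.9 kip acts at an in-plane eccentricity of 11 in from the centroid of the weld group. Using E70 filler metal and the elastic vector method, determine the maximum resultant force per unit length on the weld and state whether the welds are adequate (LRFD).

E70XX → F_EXX = 70 ksi.
Total weld length L_w = 20 in. Treat welds as unit-width lines.
Polar moment about centroid: J = 2[d³/12 + d(b/2)²] = 2[10³/12 + 10×3²] = 346.7 in³.
Direct shear f_v = P/L_w = 25.9 / 20 = 1.295 kip/in (vertical).
Torsion M = P·e = 25.9 × 11 = 284.9 kip·in.
Critical point at (x, y) = (3, 5) from centroid. f_tx = M·y/J = 4.109 kip/in; f_ty = M·x/J = 2.465 kip/in.
Resultant f_max = √[f_tx² + (f_v + f_ty)²] = √[4.109² + (1.295 + 2.465)²] = 5.57 kip/in.
Capacity per unit length: φr_n = 0.75 × 0.6 × 70 × (0.707 × 0.375) = 8.351 kip/in.
5.57 ≤ 8.351 → adequate.

f_max ≈ 5.57 kip/in; adequate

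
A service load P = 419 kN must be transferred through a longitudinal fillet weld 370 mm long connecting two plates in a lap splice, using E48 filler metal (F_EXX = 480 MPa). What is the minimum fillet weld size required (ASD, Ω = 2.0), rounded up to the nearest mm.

w = 12 mm

Total weld length L = 370 mm.
Required throat t_e = P × Ω / (0.6 F_EXX × L) = 419 × 2.0 / (0.6 × 480 × 370 × 10⁻³) = 7.864 mm.
Required leg w = t_e / 0.707 = 11.12 mm → use 12 mm.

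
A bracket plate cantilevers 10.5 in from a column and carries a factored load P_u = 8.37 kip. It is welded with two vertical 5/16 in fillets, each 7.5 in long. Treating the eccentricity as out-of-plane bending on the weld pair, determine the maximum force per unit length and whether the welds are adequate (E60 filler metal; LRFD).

f_max ≈ 4.72 kip/in; adequate

E60XX → F_EXX = 60 ksi.
L_w = 2 × 7.5 = 15 in; section modulus (unit throat) S = 2 × L²/6 = 18.75 in².
Direct shear f_v = P/L_w = 8.37/15 = 0.558 kip/in.
Moment M = P × e = 8.37 × 10.5 = 87.885 kip·in; bending f_b = M/S = 4.687 kip/in.
f_max = √(f_v² + f_b²) = √(0.558² + 4.687²) = 4.72 kip/in.
φr_n = 0.75 × 0.6 × 60 × (0.707 × 0.3125) = 5.965 kip/in → adequate.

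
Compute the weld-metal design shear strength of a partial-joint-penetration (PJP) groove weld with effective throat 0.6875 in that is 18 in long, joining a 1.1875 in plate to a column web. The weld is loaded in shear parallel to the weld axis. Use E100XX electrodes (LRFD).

φR_n ≈ 557 kips

E100XX → F_EXX = 100 ksi.
Effective throat (given) t_e = 0.6875 in.
A_we = 0.6875 × 18 = 12.38 in².
F_nw = 0.6 F_EXX = 60 ksi.
φR_n = 0.75 × 60 × 12.38 = 556.9 kips.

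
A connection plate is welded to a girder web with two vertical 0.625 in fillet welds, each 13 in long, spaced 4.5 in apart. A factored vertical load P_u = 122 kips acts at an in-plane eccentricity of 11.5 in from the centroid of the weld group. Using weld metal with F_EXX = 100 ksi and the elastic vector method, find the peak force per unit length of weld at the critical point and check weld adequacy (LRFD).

f_max ≈ 21.4 kip/in; NOT adequate

Total weld length L_w = 26 in. Treat welds as unit-width lines.
Polar moment about centroid: J = 2[d³/12 + d(b/2)²] = 2[13³/12 + 13×2.25²] = 497.8 in³.
Direct shear f_v = P/L_w = 122 / 26 = 4.692 kip/in (vertical).
Torsion M = P·e = 122 × 11.5 = 1403 kip·in.
Critical point at (x, y) = (2.25, 6.5) from centroid. f_tx = M·y/J = 18.32 kip/in; f_ty = M·x/J = 6.342 kip/in.
Resultant f_max = √[f_tx² + (f_v + f_ty)²] = √[18.32² + (4.692 + 6.342)²] = 21.39 kip/in.
Capacity per unit length: φr_n = 0.75 × 0.6 × 100 × (0.707 × 0.625) = 19.88 kip/in.
21.39 > 19.88 → NOT adequate.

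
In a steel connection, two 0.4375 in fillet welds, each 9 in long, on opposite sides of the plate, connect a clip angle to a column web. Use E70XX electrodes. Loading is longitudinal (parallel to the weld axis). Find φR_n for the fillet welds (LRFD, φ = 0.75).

E70XX → F_EXX = 70 ksi.
Effective throat t_e = 0.707 × 0.4375 = 0.3093 in.
Total length L = 18 in; A_we = 0.3093 × 18 = 5.568 in².
F_nw = 0.6 F_EXX = 0.6 × 70 = 42 ksi.
φR_n = 0.75 × 42 × 5.568 = 175.4 kips.

φR_n ≈ 175 kips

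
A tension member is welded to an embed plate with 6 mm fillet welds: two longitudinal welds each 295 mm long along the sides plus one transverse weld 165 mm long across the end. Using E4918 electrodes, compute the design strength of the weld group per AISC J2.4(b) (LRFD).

E49XX → F_EXX = 490 MPa.
t_e = 0.707 × 6 = 4.242 mm.
R_nwl = 0.6 × 490 × 4.242 × 590 × 10⁻³ = 735.8 kN (longitudinal, 2 welds).
R_nwt = 0.6 × 490 × 4.242 × 165 × 10⁻³ = 205.8 kN (transverse, base value).
(i) R_nwl + R_nwt = 941.6 kN; (ii) 0.85 R_nwl + 1.5 R_nwt = 934.1 kN.
R_n = max = 941.6 kN [governs: (i)]; φR_n = 706.2 kN.

φR_n ≈ 706 kN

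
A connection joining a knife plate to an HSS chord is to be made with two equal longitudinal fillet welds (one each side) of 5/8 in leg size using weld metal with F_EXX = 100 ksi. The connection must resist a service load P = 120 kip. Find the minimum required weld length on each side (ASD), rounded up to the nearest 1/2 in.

L = 5 in on each side

Throat t_e = 0.707 × 0.625 = 0.4419 in.
r_n/Ω = (0.6 × 100 × 0.4419) / 2.0 = 13.26 kip/in.
L_req = P / (r_n/Ω) = 120 / 13.26 = 9.052 in total.
Per side: 9.052 / 2 = 4.526 in.
Round up → use L = 5 in on each side.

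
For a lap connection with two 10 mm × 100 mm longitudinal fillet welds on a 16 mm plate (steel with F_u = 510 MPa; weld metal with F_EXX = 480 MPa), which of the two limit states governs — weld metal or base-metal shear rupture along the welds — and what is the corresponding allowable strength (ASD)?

t_e = 0.707 × 10 = 7.07 mm; L = 200 mm.
Weld metal: R_n/Ω = (1/2.0) × 0.6 × 480 × 7.07 × 200 × 10⁻³ = 203.6 kN.
Base metal (shear rupture): R_n/Ω = (1/2.0) × 0.6 × 510 × 16 × 200 × 10⁻³ = 489.6 kN.
Governing: weld metal.

R_n/Ω ≈ 204 kN (weld metal governs)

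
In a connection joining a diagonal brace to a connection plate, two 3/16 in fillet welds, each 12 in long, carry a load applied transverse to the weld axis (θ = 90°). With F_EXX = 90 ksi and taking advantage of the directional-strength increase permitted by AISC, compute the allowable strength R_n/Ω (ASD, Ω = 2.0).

t_e = 0.707 × 0.1875 = 0.1326 in; A_we = 0.1326 × 24 = 3.181 in².
Directional factor: 1.0 + 0.5 sin^1.5(90°) = 1.5.
F_nw = 0.6 × 90 × 1.5 = 81 ksi.
R_n/Ω = (81 × 3.181) / 2.0 = 128.9 kips.

R_n/Ω ≈ 129 kips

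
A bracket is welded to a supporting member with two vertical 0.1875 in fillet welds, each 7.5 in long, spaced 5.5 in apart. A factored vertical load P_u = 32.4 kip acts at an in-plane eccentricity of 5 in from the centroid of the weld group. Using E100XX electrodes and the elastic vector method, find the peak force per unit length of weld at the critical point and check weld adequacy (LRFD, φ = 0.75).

f_max ≈ 5.65 kip/in; adequate

E100XX → F_EXX = 100 ksi.
Total weld length L_w = 15 in. Treat welds as unit-width lines.
Polar moment about centroid: J = 2[d³/12 + d(b/2)²] = 2[7.5³/12 + 7.5×2.75²] = 183.8 in³.
Direct shear f_v = P/L_w = 32.4 / 15 = 2.16 kip/in (vertical).
Torsion M = P·e = 32.4 × 5 = 162 kip·in.
Critical point at (x, y) = (2.75, 3.75) from centroid. f_tx = M·y/J = 3.306 kip/in; f_ty = M·x/J = 2.424 kip/in.
Resultant f_max = √[f_tx² + (f_v + f_ty)²] = √[3.306² + (2.16 + 2.424)²] = 5.652 kip/in.
Capacity per unit length: φr_n = 0.75 × 0.6 × 100 × (0.707 × 0.1875) = 5.965 kip/in.
5.652 ≤ 5.965 → adequate.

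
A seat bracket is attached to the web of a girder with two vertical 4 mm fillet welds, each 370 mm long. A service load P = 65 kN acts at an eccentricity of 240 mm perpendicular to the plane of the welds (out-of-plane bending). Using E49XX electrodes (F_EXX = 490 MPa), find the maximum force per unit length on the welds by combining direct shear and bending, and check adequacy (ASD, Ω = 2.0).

L_w = 2 × 370 = 740 mm; section modulus (unit throat) S = 2 × L²/6 = 45630 mm².
Direct shear f_v = P/L_w = 65×10³/740 = 87.84 N/mm.
Moment M = P × e = 65×10³ × 240 = 15600000 N·mm; bending f_b = M/S = 341.9 N/mm.
f_max = √(f_v² + f_b²) = √(87.84² + 341.9²) = 353 N/mm.
r_n/Ω = (1/2.0) × 0.6 × 490 × (0.707 × 4) = 415.7 N/mm → adequate.

f_max ≈ 353 N/mm; adequate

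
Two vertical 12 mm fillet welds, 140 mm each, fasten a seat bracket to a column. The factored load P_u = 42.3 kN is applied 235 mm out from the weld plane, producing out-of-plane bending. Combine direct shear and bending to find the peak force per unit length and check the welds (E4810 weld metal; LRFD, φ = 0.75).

E48XX → F_EXX = 480 MPa.
L_w = 2 × 140 = 280 mm; section modulus (unit throat) S = 2 × L²/6 = 6533 mm².
Direct shear f_v = P/L_w = 42.3×10³/280 = 151.1 N/mm.
Moment M = P × e = 42.3×10³ × 235 = 9940500 N·mm; bending f_b = M/S = 1522 N/mm.
f_max = √(f_v² + f_b²) = √(151.1² + 1522²) = 1529 N/mm.
φr_n = 0.75 × 0.6 × 480 × (0.707 × 12) = 1833 N/mm → adequate.

f_max ≈ 1530 N/mm; adequate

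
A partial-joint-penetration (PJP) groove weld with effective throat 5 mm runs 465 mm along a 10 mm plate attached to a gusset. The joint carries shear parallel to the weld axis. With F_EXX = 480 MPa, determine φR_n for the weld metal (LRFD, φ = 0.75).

φR_n ≈ 502 kN

Effective throat (given) t_e = 5 mm.
A_we = 5 × 465 = 2325 mm².
F_nw = 0.6 F_EXX = 288 MPa.
φR_n = 0.75 × 288 × 2325 × 10⁻³ = 502.2 kN.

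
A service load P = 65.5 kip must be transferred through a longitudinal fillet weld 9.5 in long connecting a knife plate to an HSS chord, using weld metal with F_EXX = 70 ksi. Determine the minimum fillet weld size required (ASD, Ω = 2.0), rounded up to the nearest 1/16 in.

w = 1/2 in

Total weld length L = 9.5 in.
Required throat t_e = P × Ω / (0.6 F_EXX × L) = 65.5 × 2.0 / (0.6 × 70 × 9.5) = 0.3283 in.
Required leg w = t_e / 0.707 = 0.4644 in → use 1/2 in.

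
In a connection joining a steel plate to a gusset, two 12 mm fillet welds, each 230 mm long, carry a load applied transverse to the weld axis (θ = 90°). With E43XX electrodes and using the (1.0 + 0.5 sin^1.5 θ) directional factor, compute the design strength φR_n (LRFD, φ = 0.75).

φR_n ≈ 1130 kN

E43XX → F_EXX = 430 MPa.
t_e = 0.707 × 12 = 8.484 mm; A_we = 8.484 × 460 = 3903 mm².
Directional factor: 1.0 + 0.5 sin^1.5(90°) = 1.5.
F_nw = 0.6 × 430 × 1.5 = 387 MPa.
φR_n = 0.75 × 387 × 3903 × 10⁻³ = 1133 kN.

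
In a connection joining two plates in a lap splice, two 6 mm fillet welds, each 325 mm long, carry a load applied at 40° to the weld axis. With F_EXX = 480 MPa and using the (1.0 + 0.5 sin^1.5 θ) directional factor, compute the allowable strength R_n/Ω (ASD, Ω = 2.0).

t_e = 0.707 × 6 = 4.242 mm; A_we = 4.242 × 650 = 2757 mm².
Directional factor: 1.0 + 0.5 sin^1.5(40°) = 1.258.
F_nw = 0.6 × 480 × 1.258 = 362.2 MPa.
R_n/Ω = (362.2 × 2757) / 2.0 × 10⁻³ = 499.4 kN.

R_n/Ω ≈ 499 kN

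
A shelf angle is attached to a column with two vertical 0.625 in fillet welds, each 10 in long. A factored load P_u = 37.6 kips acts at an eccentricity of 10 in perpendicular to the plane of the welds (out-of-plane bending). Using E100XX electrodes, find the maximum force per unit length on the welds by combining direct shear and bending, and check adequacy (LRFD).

f_max ≈ 11.4 kip/in; adequate

E100XX → F_EXX = 100 ksi.
L_w = 2 × 10 = 20 in; section modulus (unit throat) S = 2 × L²/6 = 33.33 in².
Direct shear f_v = P/L_w = 37.6/20 = 1.88 kip/in.
Moment M = P × e = 37.6 × 10 = 376 kip·in; bending f_b = M/S = 11.28 kip/in.
f_max = √(f_v² + f_b²) = √(1.88² + 11.28²) = 11.44 kip/in.
φr_n = 0.75 × 0.6 × 100 × (0.707 × 0.625) = 19.88 kip/in → adequate.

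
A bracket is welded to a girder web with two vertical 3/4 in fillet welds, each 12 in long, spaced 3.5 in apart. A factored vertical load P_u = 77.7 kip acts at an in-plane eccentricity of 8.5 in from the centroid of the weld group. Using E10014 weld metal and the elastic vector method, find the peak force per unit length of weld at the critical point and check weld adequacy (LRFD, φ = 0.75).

E100XX → F_EXX = 100 ksi.
Total weld length L_w = 24 in. Treat welds as unit-width lines.
Polar moment about centroid: J = 2[d³/12 + d(b/2)²] = 2[12³/12 + 12×1.75²] = 361.5 in³.
Direct shear f_v = P/L_w = 77.7 / 24 = 3.238 kip/in (vertical).
Torsion M = P·e = 77.7 × 8.5 = 660.45 kip·in.
Critical point at (x, y) = (1.75, 6) from centroid. f_tx = M·y/J = 10.96 kip/in; f_ty = M·x/J = 3.197 kip/in.
Resultant f_max = √[f_tx² + (f_v + f_ty)²] = √[10.96² + (3.238 + 3.197)²] = 12.71 kip/in.
Capacity per unit length: φr_n = 0.75 × 0.6 × 100 × (0.707 × 0.75) = 23.86 kip/in.
12.71 ≤ 23.86 → adequate.

f_max ≈ 12.7 kip/in; adequate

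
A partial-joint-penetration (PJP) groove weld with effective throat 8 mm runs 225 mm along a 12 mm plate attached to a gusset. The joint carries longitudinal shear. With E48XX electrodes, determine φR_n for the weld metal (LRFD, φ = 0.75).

φR_n ≈ 389 kN

E48XX → F_EXX = 480 MPa.
Effective throat (given) t_e = 8 mm.
A_we = 8 × 225 = 1800 mm².
F_nw = 0.6 F_EXX = 288 MPa.
φR_n = 0.75 × 288 × 1800 × 10⁻³ = 388.8 kN.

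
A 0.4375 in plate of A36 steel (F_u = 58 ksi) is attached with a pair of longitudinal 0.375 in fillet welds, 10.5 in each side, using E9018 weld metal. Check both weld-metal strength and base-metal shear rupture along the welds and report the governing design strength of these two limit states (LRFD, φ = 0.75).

E90XX → F_EXX = 90 ksi.
t_e = 0.707 × 0.375 = 0.2651 in; L = 21 in.
Weld metal: φR_n = 0.75 × 0.6 × 90 × 0.2651 × 21 = 225.5 kips.
Base metal (shear rupture): φR_n = 0.75 × 0.6 × 58 × 0.4375 × 21 = 239.8 kips.
Governing: weld metal.

φR_n ≈ 225 kips (weld metal governs)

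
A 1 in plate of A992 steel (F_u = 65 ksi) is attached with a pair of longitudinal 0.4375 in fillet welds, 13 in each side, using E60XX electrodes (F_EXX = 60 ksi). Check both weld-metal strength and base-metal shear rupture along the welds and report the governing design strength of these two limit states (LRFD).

t_e = 0.707 × 0.4375 = 0.3093 in; L = 26 in.
Weld metal: φR_n = 0.75 × 0.6 × 60 × 0.3093 × 26 = 217.1 kip.
Base metal (shear rupture): φR_n = 0.75 × 0.6 × 65 × 1 × 26 = 760.5 kip.
Governing: weld metal.

φR_n ≈ 217 kip (weld metal governs)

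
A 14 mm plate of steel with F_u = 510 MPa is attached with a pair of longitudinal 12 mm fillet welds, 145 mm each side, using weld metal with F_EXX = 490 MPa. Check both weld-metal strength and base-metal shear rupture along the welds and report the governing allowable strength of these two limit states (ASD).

R_n/Ω ≈ 362 kN (weld metal governs)

t_e = 0.707 × 12 = 8.484 mm; L = 290 mm.
Weld metal: R_n/Ω = (1/2.0) × 0.6 × 490 × 8.484 × 290 × 10⁻³ = 361.7 kN.
Base metal (shear rupture): R_n/Ω = (1/2.0) × 0.6 × 510 × 14 × 290 × 10⁻³ = 621.2 kN.
Governing: weld metal.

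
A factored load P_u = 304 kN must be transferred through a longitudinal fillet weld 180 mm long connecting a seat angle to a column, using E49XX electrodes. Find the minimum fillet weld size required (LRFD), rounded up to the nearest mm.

E49XX → F_EXX = 490 MPa.
Total weld length L = 180 mm.
Required throat t_e = P_u / (φ × 0.6 F_EXX × L) = 304 / (0.75 × 0.6 × 490 × 180 × 10⁻³) = 7.659 mm.
Required leg w = t_e / 0.707 = 10.83 mm → use 11 mm.

w = 11 mm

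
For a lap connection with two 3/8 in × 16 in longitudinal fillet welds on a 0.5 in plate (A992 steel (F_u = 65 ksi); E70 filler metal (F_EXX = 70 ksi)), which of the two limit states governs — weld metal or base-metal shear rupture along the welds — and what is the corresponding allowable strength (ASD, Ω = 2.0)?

t_e = 0.707 × 0.375 = 0.2651 in; L = 32 in.
Weld metal: R_n/Ω = (1/2.0) × 0.6 × 70 × 0.2651 × 32 = 178.2 kip.
Base metal (shear rupture): R_n/Ω = (1/2.0) × 0.6 × 65 × 0.5 × 32 = 312 kip.
Governing: weld metal.

R_n/Ω ≈ 178 kip (weld metal governs)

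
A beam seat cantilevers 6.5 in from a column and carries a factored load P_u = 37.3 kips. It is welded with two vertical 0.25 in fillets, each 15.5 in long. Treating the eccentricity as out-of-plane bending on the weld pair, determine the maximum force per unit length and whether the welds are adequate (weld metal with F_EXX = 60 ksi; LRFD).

L_w = 2 × 15.5 = 31 in; section modulus (unit throat) S = 2 × L²/6 = 80.08 in².
Direct shear f_v = P/L_w = 37.3/31 = 1.203 kip/in.
Moment M = P × e = 37.3 × 6.5 = 242.45 kip·in; bending f_b = M/S = 3.027 kip/in.
f_max = √(f_v² + f_b²) = √(1.203² + 3.027²) = 3.258 kip/in.
φr_n = 0.75 × 0.6 × 60 × (0.707 × 0.25) = 4.772 kip/in → adequate.

f_max ≈ 3.26 kip/in; adequate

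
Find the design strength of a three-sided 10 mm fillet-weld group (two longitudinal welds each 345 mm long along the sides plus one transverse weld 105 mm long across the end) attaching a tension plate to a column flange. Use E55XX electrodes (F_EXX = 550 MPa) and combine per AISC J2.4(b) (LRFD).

φR_n ≈ 1390 kN

t_e = 0.707 × 10 = 7.07 mm.
R_nwl = 0.6 × 550 × 7.07 × 690 × 10⁻³ = 1610 kN (longitudinal, 2 welds).
R_nwt = 0.6 × 550 × 7.07 × 105 × 10⁻³ = 245 kN (transverse, base value).
(i) R_nwl + R_nwt = 1855 kN; (ii) 0.85 R_nwl + 1.5 R_nwt = 1736 kN.
R_n = max = 1855 kN [governs: (i)]; φR_n = 1391 kN.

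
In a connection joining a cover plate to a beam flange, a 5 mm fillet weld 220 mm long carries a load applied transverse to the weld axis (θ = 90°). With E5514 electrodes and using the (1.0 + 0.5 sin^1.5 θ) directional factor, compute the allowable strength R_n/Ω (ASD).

E55XX → F_EXX = 550 MPa.
t_e = 0.707 × 5 = 3.535 mm; A_we = 3.535 × 220 = 777.7 mm².
Directional factor: 1.0 + 0.5 sin^1.5(90°) = 1.5.
F_nw = 0.6 × 550 × 1.5 = 495 MPa.
R_n/Ω = (495 × 777.7) / 2.0 × 10⁻³ = 192.5 kN.

R_n/Ω ≈ 192 kN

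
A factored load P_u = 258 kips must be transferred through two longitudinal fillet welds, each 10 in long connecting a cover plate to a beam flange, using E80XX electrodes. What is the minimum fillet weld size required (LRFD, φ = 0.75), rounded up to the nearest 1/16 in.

E80XX → F_EXX = 80 ksi.
Total weld length L = 20 in.
Required throat t_e = P_u / (φ × 0.6 F_EXX × L) = 258 / (0.75 × 0.6 × 80 × 20) = 0.3583 in.
Required leg w = t_e / 0.707 = 0.5068 in → use 9/16 in.

w = 9/16 in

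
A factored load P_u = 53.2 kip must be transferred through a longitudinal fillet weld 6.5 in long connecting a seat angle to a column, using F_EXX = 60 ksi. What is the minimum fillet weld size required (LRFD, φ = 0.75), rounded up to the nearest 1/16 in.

Total weld length L = 6.5 in.
Required throat t_e = P_u / (φ × 0.6 F_EXX × L) = 53.2 / (0.75 × 0.6 × 60 × 6.5) = 0.3031 in.
Required leg w = t_e / 0.707 = 0.4288 in → use 7/16 in.

w = 7/16 in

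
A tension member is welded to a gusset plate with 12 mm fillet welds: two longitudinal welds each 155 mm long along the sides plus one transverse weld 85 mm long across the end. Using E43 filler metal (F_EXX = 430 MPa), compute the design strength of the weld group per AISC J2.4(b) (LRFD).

t_e = 0.707 × 12 = 8.484 mm.
R_nwl = 0.6 × 430 × 8.484 × 310 × 10⁻³ = 678.6 kN (longitudinal, 2 welds).
R_nwt = 0.6 × 430 × 8.484 × 85 × 10⁻³ = 186.1 kN (transverse, base value).
(i) R_nwl + R_nwt = 864.6 kN; (ii) 0.85 R_nwl + 1.5 R_nwt = 855.8 kN.
R_n = max = 864.6 kN [governs: (i)]; φR_n = 648.5 kN.

φR_n ≈ 648 kN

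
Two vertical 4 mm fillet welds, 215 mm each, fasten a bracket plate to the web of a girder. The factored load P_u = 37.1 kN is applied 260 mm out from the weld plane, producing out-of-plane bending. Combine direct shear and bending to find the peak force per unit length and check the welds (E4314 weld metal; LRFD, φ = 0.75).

E43XX → F_EXX = 430 MPa.
L_w = 2 × 215 = 430 mm; section modulus (unit throat) S = 2 × L²/6 = 15410 mm².
Direct shear f_v = P/L_w = 37.1×10³/430 = 86.28 N/mm.
Moment M = P × e = 37.1×10³ × 260 = 9646000 N·mm; bending f_b = M/S = 626 N/mm.
f_max = √(f_v² + f_b²) = √(86.28² + 626²) = 631.9 N/mm.
φr_n = 0.75 × 0.6 × 430 × (0.707 × 4) = 547.2 N/mm → NOT adequate.

f_max ≈ 632 N/mm; NOT adequate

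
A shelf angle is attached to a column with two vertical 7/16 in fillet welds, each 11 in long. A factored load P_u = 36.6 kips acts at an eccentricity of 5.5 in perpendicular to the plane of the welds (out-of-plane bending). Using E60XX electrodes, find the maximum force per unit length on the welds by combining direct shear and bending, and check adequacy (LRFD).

f_max ≈ 5.26 kip/in; adequate

E60XX → F_EXX = 60 ksi.
L_w = 2 × 11 = 22 in; section modulus (unit throat) S = 2 × L²/6 = 40.33 in².
Direct shear f_v = P/L_w = 36.6/22 = 1.664 kip/in.
Moment M = P × e = 36.6 × 5.5 = 201.3 kip·in; bending f_b = M/S = 4.991 kip/in.
f_max = √(f_v² + f_b²) = √(1.664² + 4.991²) = 5.261 kip/in.
φr_n = 0.75 × 0.6 × 60 × (0.707 × 0.4375) = 8.351 kip/in → adequate.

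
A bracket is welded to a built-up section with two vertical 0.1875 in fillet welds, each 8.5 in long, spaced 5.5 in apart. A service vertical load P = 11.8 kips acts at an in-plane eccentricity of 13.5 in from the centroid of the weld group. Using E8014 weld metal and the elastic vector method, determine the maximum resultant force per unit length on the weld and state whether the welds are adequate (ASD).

E80XX → F_EXX = 80 ksi.
Total weld length L_w = 17 in. Treat welds as unit-width lines.
Polar moment about centroid: J = 2[d³/12 + d(b/2)²] = 2[8.5³/12 + 8.5×2.75²] = 230.9 in³.
Direct shear f_v = P/L_w = 11.8 / 17 = 0.6941 kip/in (vertical).
Torsion M = P·e = 11.8 × 13.5 = 159.3 kip·in.
Critical point at (x, y) = (2.75, 4.25) from centroid. f_tx = M·y/J = 2.932 kip/in; f_ty = M·x/J = 1.897 kip/in.
Resultant f_max = √[f_tx² + (f_v + f_ty)²] = √[2.932² + (0.6941 + 1.897)²] = 3.913 kip/in.
Capacity per unit length: r_n/Ω = (1/2.0) × 0.6 × 80 × (0.707 × 0.1875) = 3.181 kip/in.
3.913 > 3.181 → NOT adequate.

f_max ≈ 3.91 kip/in; NOT adequate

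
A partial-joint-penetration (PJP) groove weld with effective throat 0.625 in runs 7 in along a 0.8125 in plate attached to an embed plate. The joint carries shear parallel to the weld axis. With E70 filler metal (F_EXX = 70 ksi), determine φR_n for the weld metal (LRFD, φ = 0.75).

φR_n ≈ 138 kip

Effective throat (given) t_e = 0.625 in.
A_we = 0.625 × 7 = 4.375 in².
F_nw = 0.6 F_EXX = 42 ksi.
φR_n = 0.75 × 42 × 4.375 = 137.8 kip.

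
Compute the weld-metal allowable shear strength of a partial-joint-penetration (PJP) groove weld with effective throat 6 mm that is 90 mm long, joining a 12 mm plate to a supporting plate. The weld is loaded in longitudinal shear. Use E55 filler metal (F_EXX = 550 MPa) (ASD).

Effective throat (given) t_e = 6 mm.
A_we = 6 × 90 = 540 mm².
F_nw = 0.6 F_EXX = 330 MPa.
R_n/Ω = (330 × 540) / 2.0 × 10⁻³ = 89.1 kN.

R_n/Ω ≈ 89.1 kN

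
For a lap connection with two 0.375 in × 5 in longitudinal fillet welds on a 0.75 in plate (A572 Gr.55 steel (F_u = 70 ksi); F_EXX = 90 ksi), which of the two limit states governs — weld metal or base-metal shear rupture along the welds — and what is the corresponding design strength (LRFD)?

φR_n ≈ 107 kip (weld metal governs)

t_e = 0.707 × 0.375 = 0.2651 in; L = 10 in.
Weld metal: φR_n = 0.75 × 0.6 × 90 × 0.2651 × 10 = 107.4 kip.
Base metal (shear rupture): φR_n = 0.75 × 0.6 × 70 × 0.75 × 10 = 236.2 kip.
Governing: weld metal.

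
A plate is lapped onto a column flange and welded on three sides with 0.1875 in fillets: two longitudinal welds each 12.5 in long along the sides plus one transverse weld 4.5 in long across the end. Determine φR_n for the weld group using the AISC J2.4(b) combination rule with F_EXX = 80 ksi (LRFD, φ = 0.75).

t_e = 0.707 × 0.1875 = 0.1326 in.
R_nwl = 0.6 × 80 × 0.1326 × 25 = 159.1 kip (longitudinal, 2 welds).
R_nwt = 0.6 × 80 × 0.1326 × 4.5 = 28.63 kip (transverse, base value).
(i) R_nwl + R_nwt = 187.7 kip; (ii) 0.85 R_nwl + 1.5 R_nwt = 178.2 kip.
R_n = max = 187.7 kip [governs: (i)]; φR_n = 140.8 kip.

φR_n ≈ 141 kip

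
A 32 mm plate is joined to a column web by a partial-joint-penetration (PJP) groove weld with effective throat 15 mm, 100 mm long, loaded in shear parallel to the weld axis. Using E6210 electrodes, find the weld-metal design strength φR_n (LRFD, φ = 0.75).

E62XX → F_EXX = 620 MPa.
Effective throat (given) t_e = 15 mm.
A_we = 15 × 100 = 1500 mm².
F_nw = 0.6 F_EXX = 372 MPa.
φR_n = 0.75 × 372 × 1500 × 10⁻³ = 418.5 kN.

φR_n ≈ 418 kN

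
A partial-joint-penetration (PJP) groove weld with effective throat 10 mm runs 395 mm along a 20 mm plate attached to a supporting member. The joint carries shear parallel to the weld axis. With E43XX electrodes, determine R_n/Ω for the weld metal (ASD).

E43XX → F_EXX = 430 MPa.
Effective throat (given) t_e = 10 mm.
A_we = 10 × 395 = 3950 mm².
F_nw = 0.6 F_EXX = 258 MPa.
R_n/Ω = (258 × 3950) / 2.0 × 10⁻³ = 509.6 kN.

R_n/Ω ≈ 510 kN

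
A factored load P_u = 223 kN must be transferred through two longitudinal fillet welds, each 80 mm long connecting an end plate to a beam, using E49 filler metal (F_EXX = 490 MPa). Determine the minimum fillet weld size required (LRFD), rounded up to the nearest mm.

w = 9 mm

Total weld length L = 160 mm.
Required throat t_e = P_u / (φ × 0.6 F_EXX × L) = 223 / (0.75 × 0.6 × 490 × 160 × 10⁻³) = 6.321 mm.
Required leg w = t_e / 0.707 = 8.94 mm → use 9 mm.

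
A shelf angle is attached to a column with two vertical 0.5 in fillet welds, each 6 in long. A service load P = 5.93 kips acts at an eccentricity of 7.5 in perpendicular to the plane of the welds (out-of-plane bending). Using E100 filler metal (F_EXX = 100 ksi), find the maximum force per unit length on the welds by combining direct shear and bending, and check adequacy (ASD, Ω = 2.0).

L_w = 2 × 6 = 12 in; section modulus (unit throat) S = 2 × L²/6 = 12 in².
Direct shear f_v = P/L_w = 5.93/12 = 0.4942 kip/in.
Moment M = P × e = 5.93 × 7.5 = 44.475 kip·in; bending f_b = M/S = 3.706 kip/in.
f_max = √(f_v² + f_b²) = √(0.4942² + 3.706²) = 3.739 kip/in.
r_n/Ω = (1/2.0) × 0.6 × 100 × (0.707 × 0.5) = 10.6 kip/in → adequate.

f_max ≈ 3.74 kip/in; adequate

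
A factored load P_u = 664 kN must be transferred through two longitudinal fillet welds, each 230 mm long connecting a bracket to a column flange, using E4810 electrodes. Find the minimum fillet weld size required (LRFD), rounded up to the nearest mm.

E48XX → F_EXX = 480 MPa.
Total weld length L = 460 mm.
Required throat t_e = P_u / (φ × 0.6 F_EXX × L) = 664 / (0.75 × 0.6 × 480 × 460 × 10⁻³) = 6.683 mm.
Required leg w = t_e / 0.707 = 9.452 mm → use 10 mm.

w = 10 mm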